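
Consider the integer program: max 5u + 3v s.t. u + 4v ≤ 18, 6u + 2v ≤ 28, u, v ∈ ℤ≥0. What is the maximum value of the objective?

The continuous relaxation peaks at (3.45, 3.64) with value 28.18; rounding to a feasible lattice point costs some objective.
(u,v)=(4,2): 1·4+4·2=12≤18, 6·4+2·2=28≤28, objective 26.
(u,v)=(3,3): 1·3+4·3=15≤18, 6·3+2·3=24≤28, objective 24.
(u,v)=(4,1): 1·4+4·1=8≤18, 6·4+2·1=26≤28, objective 23.
(u,v)=(2,4): 1·2+4·4=18≤18, 6·2+2·4=20≤28, objective 22.
Maximum is 26 at (u,v)=(4,2).

26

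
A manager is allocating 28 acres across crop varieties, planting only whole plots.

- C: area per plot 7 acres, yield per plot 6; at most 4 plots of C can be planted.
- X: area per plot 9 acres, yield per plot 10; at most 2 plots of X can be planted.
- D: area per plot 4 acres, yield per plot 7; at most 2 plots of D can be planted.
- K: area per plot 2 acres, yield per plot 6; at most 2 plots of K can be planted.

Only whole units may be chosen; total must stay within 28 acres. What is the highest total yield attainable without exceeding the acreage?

1×C, 1×X, 2×D, and 2×K: area 28 ≤ 28, yield 1·6 + 1·10 + 2·7 + 2·6 = 42.
2×X, 2×D, and 1×K: area 28 ≤ 28, yield 2·10 + 2·7 + 1·6 = 40.
Best is 42.

42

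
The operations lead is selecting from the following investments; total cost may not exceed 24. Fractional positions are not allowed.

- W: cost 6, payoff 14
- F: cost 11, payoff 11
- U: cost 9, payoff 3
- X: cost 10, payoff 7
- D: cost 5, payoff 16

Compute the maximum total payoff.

Allowing fractional choices, the relaxed optimum would be about 42.4, but investments are indivisible.
W + U + D: cost 6 + 9 + 5 = 20 ≤ 24, payoff 14 + 3 + 16 = 33.
W + X + D: cost 6 + 10 + 5 = 21 ≤ 24, payoff 14 + 7 + 16 = 37.
W + F + D: cost 6 + 11 + 5 = 22 ≤ 24, payoff 14 + 11 + 16 = 41.
Best is W, F, and D with total payoff 41.

41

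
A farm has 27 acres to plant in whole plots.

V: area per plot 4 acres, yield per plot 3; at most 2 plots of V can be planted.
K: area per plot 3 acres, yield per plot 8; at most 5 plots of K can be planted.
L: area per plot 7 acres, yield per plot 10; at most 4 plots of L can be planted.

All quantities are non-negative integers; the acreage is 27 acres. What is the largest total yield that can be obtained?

53

K has the best ratio (8/3); taking only K gives at most 5×8 = 40 (stopped by the supply cap of 5).
Mixing does better — 1×V, 5×K, and 1×L: area 26 ≤ 27, yield 1·3 + 5·8 + 1·10 = 53.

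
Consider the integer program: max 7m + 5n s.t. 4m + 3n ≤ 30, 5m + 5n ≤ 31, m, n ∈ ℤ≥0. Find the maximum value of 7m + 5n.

The continuous relaxation peaks at (6.2, 0) with value 43.40; rounding to a feasible lattice point costs some objective.
(m,n)=(6,0): 4·6+3·0=24≤30, 5·6+5·0=30≤31, objective 42.
(m,n)=(5,1): 4·5+3·1=23≤30, 5·5+5·1=30≤31, objective 40.
(m,n)=(5,0): 4·5+3·0=20≤30, 5·5+5·0=25≤31, objective 35.
Maximum is 42 at (m,n)=(6,0).

42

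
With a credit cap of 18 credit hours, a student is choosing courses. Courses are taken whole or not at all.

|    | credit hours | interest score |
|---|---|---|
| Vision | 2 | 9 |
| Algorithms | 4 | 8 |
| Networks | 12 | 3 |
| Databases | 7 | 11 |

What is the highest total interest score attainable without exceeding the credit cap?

Allowing fractional choices, the relaxed optimum would be about 29.2, but courses are indivisible.
Vision + Databases: credit hours 2 + 7 = 9 ≤ 18, interest score 9 + 11 = 20.
Vision + Algorithms + Databases: credit hours 2 + 4 + 7 = 13 ≤ 18, interest score 9 + 8 + 11 = 28.
Best is Vision, Algorithms, and Databases with total interest score 28.

28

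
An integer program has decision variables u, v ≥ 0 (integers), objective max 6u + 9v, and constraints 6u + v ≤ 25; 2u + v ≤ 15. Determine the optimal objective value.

(u,v)=(0,15): 6·0+1·15=15≤25, 2·0+1·15=15≤15, objective 135.
(u,v)=(0,14): 6·0+1·14=14≤25, 2·0+1·14=14≤15, objective 126.
The best lattice point is (0,15), giving 135.

135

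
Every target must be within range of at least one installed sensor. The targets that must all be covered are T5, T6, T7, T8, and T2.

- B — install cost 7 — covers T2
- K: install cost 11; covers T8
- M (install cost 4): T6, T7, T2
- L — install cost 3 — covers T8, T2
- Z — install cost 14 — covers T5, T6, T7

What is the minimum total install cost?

Choose L and Z: together they cover T5, T6, T7, T8, T2 — every target.
Total install cost: 3 + 14 = 17.

17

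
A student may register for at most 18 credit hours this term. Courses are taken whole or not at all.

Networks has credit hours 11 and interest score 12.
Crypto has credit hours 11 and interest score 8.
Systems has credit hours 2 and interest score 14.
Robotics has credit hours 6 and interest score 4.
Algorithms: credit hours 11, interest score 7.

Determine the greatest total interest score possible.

26

Allowing fractional choices, the relaxed optimum would be about 29.6, but courses are indivisible.
Networks + Systems: credit hours 11 + 2 = 13 ≤ 18, interest score 12 + 14 = 26.
Systems + Algorithms: credit hours 2 + 11 = 13 ≤ 18, interest score 14 + 7 = 21.
Crypto + Systems: credit hours 11 + 2 = 13 ≤ 18, interest score 8 + 14 = 22.
Best is Networks and Systems with total interest score 26.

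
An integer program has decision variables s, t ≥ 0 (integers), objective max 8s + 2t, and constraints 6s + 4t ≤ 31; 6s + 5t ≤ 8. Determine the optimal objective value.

(s,t)=(1,0): 6·1+4·0=6≤31, 6·1+5·0=6≤8, objective 8.
(s,t)=(0,1): 6·0+4·1=4≤31, 6·0+5·1=5≤8, objective 2.
(s,t)=(0,0): 6·0+4·0=0≤31, 6·0+5·0=0≤8, objective 0.
Maximum is 8 at (s,t)=(1,0).

8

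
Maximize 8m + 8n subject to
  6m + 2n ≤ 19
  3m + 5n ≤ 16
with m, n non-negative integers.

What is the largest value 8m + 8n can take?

32

(m,n)=(2,2): 6·2+2·2=16≤19, 3·2+5·2=16≤16, objective 32.
(m,n)=(1,2): 6·1+2·2=10≤19, 3·1+5·2=13≤16, objective 24.
No feasible integer point exceeds 32.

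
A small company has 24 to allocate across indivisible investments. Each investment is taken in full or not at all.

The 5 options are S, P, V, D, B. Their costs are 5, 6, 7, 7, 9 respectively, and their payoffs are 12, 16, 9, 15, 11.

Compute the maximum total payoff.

P + D + B: cost 6 + 7 + 9 = 22 ≤ 24, payoff 16 + 15 + 11 = 42.
S + P + D: cost 5 + 6 + 7 = 18 ≤ 24, payoff 12 + 16 + 15 = 43.
Best is S, P, and D with total payoff 43.

43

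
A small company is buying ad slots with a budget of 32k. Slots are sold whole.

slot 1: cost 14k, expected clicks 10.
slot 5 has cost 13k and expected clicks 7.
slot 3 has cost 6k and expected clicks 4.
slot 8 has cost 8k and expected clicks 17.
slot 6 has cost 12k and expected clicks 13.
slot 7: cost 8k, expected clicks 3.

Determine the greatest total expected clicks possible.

34

This is an integer program with binary decision variables.
Allowing fractional choices, the relaxed optimum would be about 38.6, but ad slots are indivisible.
slot 1 + slot 3 + slot 8: cost 14 + 6 + 8 = 28 ≤ 32, expected clicks 10 + 4 + 17 = 31.
slot 3 + slot 8 + slot 6: cost 6 + 8 + 12 = 26 ≤ 32, expected clicks 4 + 17 + 13 = 34.
slot 8 + slot 6 + slot 7: cost 8 + 12 + 8 = 28 ≤ 32, expected clicks 17 + 13 + 3 = 33.
Best is slot 3, slot 8, and slot 6 with total expected clicks 34.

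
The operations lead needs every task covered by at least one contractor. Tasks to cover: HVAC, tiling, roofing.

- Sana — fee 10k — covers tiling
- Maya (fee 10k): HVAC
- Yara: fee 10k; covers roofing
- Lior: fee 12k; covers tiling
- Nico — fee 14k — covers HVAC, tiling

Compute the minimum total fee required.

24

Choose Yara and Nico: together they cover HVAC, tiling, roofing — every task.
Total fee: 10 + 14 = 24.
No cover costs less than 24.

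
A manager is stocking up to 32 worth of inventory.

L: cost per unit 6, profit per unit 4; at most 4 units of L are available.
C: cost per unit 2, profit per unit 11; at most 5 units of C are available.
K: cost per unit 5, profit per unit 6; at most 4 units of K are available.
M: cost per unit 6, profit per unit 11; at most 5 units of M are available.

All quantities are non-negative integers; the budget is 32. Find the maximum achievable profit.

C has the best ratio (11/2); taking only C gives at most 5×11 = 55 (stopped by the supply cap of 5).
Mixing does better — 5×C, 2×K, and 2×M: cost 32 ≤ 32, profit 5·11 + 2·6 + 2·11 = 89.

89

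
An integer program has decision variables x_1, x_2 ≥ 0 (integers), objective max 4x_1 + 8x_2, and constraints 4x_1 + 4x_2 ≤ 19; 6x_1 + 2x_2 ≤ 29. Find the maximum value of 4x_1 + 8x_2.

Relaxing integrality, the LP optimum is 38.00 at (x_1,x_2) = (0, 4.75), which is not an integer point.
(x_1,x_2)=(0,4): 4·0+4·4=16≤19, 6·0+2·4=8≤29, objective 32.
(x_1,x_2)=(1,3): 4·1+4·3=16≤19, 6·1+2·3=12≤29, objective 28.
(x_1,x_2)=(0,3): 4·0+4·3=12≤19, 6·0+2·3=6≤29, objective 24.
No feasible integer point exceeds 32.

32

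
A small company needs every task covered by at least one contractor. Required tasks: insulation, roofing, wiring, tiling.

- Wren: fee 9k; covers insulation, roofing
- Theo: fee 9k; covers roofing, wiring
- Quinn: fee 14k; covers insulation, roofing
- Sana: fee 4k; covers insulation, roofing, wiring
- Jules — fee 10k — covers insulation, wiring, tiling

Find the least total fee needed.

Choose Sana and Jules: together they cover insulation, roofing, wiring, tiling — every task.
Total fee: 4 + 10 = 14.
No cover costs less than 14.

14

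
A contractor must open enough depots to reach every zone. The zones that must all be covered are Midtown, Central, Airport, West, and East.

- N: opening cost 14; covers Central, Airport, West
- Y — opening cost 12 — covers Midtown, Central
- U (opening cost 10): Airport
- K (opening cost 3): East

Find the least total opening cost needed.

29

This is a weighted set-cover instance.
Choose N, Y, and K: together they cover Midtown, Central, Airport, West, East — every zone.
Total opening cost: 14 + 12 + 3 = 29.
No cover costs less than 29.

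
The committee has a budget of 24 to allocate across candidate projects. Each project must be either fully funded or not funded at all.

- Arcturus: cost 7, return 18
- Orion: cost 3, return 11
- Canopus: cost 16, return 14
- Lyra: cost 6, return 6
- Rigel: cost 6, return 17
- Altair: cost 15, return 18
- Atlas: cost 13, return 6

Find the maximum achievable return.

Allowing fractional choices, the relaxed optimum would be about 55.6, but projects are indivisible.
Arcturus + Orion + Rigel: cost 7 + 3 + 6 = 16 ≤ 24, return 18 + 11 + 17 = 46.
Arcturus + Orion + Lyra + Rigel: cost 7 + 3 + 6 + 6 = 22 ≤ 24, return 18 + 11 + 6 + 17 = 52.
Orion + Rigel + Altair: cost 3 + 6 + 15 = 24 ≤ 24, return 11 + 17 + 18 = 46.
Best is Arcturus, Orion, Lyra, and Rigel with total return 52.

52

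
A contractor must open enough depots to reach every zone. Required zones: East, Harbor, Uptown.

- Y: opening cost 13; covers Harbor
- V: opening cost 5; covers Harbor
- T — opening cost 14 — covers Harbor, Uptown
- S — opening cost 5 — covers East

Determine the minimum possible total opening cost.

19

The greedy cost-per-new-zone heuristic would pick V, S, and T for 24, but a cheaper cover exists.
Choose T and S: together they cover East, Harbor, Uptown — every zone.
Total opening cost: 14 + 5 = 19.
No cover costs less than 19.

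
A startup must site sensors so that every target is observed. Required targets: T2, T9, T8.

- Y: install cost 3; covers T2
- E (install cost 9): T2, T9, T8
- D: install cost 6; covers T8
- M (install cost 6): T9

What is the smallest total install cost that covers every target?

The greedy cost-per-new-target heuristic would pick Y and E for 12, but a cheaper cover exists.
E alone covers T2, T9, T8 — every target.
Total install cost: 9.
No cover costs less than 9.

9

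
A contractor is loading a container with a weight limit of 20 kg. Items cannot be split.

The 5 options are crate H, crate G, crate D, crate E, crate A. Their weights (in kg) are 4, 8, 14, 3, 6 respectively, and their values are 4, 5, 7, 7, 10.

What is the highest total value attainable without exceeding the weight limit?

22

This is a 0-1 knapsack instance.
Take crate G, crate E, and crate A: weight 8 + 3 + 6 = 17 ≤ 20, value 5 + 7 + 10 = 22.
No other feasible combination does better.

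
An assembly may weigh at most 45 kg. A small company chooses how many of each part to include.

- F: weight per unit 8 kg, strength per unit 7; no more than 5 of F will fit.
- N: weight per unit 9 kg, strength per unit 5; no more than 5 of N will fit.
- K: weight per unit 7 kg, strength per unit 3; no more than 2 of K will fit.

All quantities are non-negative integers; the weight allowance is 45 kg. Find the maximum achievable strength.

5×F: weight 40 ≤ 45, strength 5·7 = 35.
4×F and 1×N: weight 41 ≤ 45, strength 4·7 + 1·5 = 33.
Best is 35.

35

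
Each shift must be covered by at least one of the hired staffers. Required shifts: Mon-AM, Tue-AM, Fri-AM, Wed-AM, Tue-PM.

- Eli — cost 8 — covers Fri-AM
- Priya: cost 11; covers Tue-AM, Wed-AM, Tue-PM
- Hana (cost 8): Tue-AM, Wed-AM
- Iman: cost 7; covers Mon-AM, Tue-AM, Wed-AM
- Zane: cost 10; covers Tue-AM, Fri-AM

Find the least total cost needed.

26

This is an integer covering problem.
Choose Eli, Priya, and Iman: together they cover Mon-AM, Tue-AM, Fri-AM, Wed-AM, Tue-PM — every shift.
Total cost: 8 + 11 + 7 = 26.
No cover costs less than 26.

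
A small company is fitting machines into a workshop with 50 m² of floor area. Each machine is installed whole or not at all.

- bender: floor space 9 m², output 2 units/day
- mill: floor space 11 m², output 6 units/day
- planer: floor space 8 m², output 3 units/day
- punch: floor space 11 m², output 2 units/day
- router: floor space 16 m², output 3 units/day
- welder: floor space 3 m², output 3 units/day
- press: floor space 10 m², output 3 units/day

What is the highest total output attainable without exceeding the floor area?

18

Treat it as a binary knapsack problem.
Allowing fractional choices, the relaxed optimum would be about 18.7, but machines are indivisible.
bender + mill + planer + welder + press: floor space 9 + 11 + 8 + 3 + 10 = 41 ≤ 50, output 2 + 6 + 3 + 3 + 3 = 17.
mill + planer + router + welder + press: floor space 11 + 8 + 16 + 3 + 10 = 48 ≤ 50, output 6 + 3 + 3 + 3 + 3 = 18.
Best is mill, planer, router, welder, and press with total output 18.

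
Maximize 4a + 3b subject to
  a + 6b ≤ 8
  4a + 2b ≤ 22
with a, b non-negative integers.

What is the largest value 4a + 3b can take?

20

(a,b)=(5,0) is feasible, giving 20.
(a,b)=(4,0) is feasible, giving 16.
Maximum is 20 at (a,b)=(5,0).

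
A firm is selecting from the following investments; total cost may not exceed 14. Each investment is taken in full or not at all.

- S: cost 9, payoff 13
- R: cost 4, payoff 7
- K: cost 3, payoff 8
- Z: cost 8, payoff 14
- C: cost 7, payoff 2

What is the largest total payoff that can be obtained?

22

Treat it as a binary knapsack problem.
Take K and Z: cost 3 + 8 = 11 ≤ 14, payoff 8 + 14 = 22.
No other feasible combination does better.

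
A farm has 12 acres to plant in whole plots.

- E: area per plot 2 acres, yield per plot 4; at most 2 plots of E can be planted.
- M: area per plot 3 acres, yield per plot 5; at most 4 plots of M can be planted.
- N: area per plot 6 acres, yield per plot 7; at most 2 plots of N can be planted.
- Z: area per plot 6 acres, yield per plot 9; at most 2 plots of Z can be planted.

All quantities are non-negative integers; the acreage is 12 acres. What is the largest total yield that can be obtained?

E has the best ratio (4/2); taking only E gives at most 2×4 = 8 (stopped by the supply cap of 2).
Mixing does better — 4×M: area 12 ≤ 12, yield 4·5 = 20.

20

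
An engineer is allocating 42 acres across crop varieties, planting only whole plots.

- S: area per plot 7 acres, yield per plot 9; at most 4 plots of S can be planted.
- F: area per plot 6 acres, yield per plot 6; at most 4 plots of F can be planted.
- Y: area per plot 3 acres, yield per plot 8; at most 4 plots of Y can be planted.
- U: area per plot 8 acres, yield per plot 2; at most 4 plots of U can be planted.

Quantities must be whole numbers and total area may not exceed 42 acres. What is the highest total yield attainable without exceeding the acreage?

68

Y has the best ratio (8/3); taking only Y gives at most 4×8 = 32 (stopped by the supply cap of 4).
Mixing does better — 4×S and 4×Y: area 40 ≤ 42, yield 4·9 + 4·8 = 68.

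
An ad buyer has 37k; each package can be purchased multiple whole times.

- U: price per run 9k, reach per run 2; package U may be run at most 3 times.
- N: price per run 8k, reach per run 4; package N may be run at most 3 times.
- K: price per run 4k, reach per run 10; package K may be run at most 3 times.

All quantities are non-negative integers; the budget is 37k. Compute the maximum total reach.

42

3×N and 3×K: price 36 ≤ 37, reach 3·4 + 3·10 = 42.
1×U, 2×N, and 3×K: price 37 ≤ 37, reach 1·2 + 2·4 + 3·10 = 40.
Best is 42.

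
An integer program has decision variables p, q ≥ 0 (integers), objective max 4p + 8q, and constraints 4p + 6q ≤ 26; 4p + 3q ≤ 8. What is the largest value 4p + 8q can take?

The continuous relaxation peaks at (0, 2.67) with value 21.33; rounding to a feasible lattice point costs some objective.
(p,q)=(0,2) is feasible, giving 16.
(p,q)=(1,1) is feasible, giving 12.
Maximum is 16 at (p,q)=(0,2).

16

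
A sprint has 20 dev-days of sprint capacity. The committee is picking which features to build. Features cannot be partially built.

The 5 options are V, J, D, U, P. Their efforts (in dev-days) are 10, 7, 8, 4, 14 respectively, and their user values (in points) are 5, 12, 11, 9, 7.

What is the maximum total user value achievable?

32

This is an integer program with binary decision variables.
Allowing fractional choices, the relaxed optimum would be about 32.5, but features are indivisible.
J + D: effort 7 + 8 = 15 ≤ 20, user value 12 + 11 = 23.
J + D + U: effort 7 + 8 + 4 = 19 ≤ 20, user value 12 + 11 + 9 = 32.
J + U: effort 7 + 4 = 11 ≤ 20, user value 12 + 9 = 21.
Best is J, D, and U with total user value 32.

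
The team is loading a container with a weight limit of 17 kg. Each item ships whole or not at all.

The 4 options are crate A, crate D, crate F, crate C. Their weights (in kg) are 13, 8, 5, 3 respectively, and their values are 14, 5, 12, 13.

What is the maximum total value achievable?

Allowing fractional choices, the relaxed optimum would be about 34.7, but items are indivisible.
crate D + crate F + crate C: weight 8 + 5 + 3 = 16 ≤ 17, value 5 + 12 + 13 = 30.
crate A + crate C: weight 13 + 3 = 16 ≤ 17, value 14 + 13 = 27.
crate F + crate C: weight 5 + 3 = 8 ≤ 17, value 12 + 13 = 25.
Best is crate D, crate F, and crate C with total value 30.

30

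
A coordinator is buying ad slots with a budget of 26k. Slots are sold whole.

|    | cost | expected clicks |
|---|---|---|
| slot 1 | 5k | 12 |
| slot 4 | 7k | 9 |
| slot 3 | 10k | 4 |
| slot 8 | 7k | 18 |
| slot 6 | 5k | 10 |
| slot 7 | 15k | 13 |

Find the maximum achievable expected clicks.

49

Allowing fractional choices, the relaxed optimum would be about 50.7, but ad slots are indivisible.
slot 1 + slot 8 + slot 6: cost 5 + 7 + 5 = 17 ≤ 26, expected clicks 12 + 18 + 10 = 40.
slot 1 + slot 4 + slot 8 + slot 6: cost 5 + 7 + 7 + 5 = 24 ≤ 26, expected clicks 12 + 9 + 18 + 10 = 49.
slot 1 + slot 4 + slot 8: cost 5 + 7 + 7 = 19 ≤ 26, expected clicks 12 + 9 + 18 = 39.
Best is slot 1, slot 4, slot 8, and slot 6 with total expected clicks 49.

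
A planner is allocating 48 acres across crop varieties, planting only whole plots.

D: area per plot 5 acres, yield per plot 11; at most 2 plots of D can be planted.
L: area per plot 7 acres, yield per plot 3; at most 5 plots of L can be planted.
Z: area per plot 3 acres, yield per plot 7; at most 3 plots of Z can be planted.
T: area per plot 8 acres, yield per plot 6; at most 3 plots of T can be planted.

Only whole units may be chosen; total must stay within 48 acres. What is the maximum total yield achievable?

Z has the best ratio (7/3); taking only Z gives at most 3×7 = 21 (stopped by the supply cap of 3).
Mixing does better — 2×D, 3×Z, and 3×T: area 43 ≤ 48, yield 2·11 + 3·7 + 3·6 = 61.

61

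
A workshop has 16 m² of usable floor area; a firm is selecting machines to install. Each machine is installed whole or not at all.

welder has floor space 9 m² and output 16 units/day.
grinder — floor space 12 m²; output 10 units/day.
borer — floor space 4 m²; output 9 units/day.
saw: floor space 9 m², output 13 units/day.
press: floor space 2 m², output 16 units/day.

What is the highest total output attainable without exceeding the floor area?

Allowing fractional choices, the relaxed optimum would be about 42.4, but machines are indivisible.
welder + press: floor space 9 + 2 = 11 ≤ 16, output 16 + 16 = 32.
welder + borer + press: floor space 9 + 4 + 2 = 15 ≤ 16, output 16 + 9 + 16 = 41.
borer + saw + press: floor space 4 + 9 + 2 = 15 ≤ 16, output 9 + 13 + 16 = 38.
Best is welder, borer, and press with total output 41.

41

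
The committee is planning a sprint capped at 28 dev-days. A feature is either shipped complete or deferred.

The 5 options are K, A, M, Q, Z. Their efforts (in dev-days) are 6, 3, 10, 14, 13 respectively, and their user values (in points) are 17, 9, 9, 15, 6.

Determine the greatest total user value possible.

K + A + M: effort 6 + 3 + 10 = 19 ≤ 28, user value 17 + 9 + 9 = 35.
K + A + Q: effort 6 + 3 + 14 = 23 ≤ 28, user value 17 + 9 + 15 = 41.
A + M + Q: effort 3 + 10 + 14 = 27 ≤ 28, user value 9 + 9 + 15 = 33.
Best is K, A, and Q with total user value 41.

41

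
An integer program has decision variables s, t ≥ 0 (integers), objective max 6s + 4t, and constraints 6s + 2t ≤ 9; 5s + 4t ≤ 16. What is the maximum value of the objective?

16

(s,t)=(0,4): 6·0+2·4=8≤9, 5·0+4·4=16≤16, objective 16.
(s,t)=(0,3): 6·0+2·3=6≤9, 5·0+4·3=12≤16, objective 12.
(s,t)=(0,2): 6·0+2·2=4≤9, 5·0+4·2=8≤16, objective 8.
No feasible integer point exceeds 16.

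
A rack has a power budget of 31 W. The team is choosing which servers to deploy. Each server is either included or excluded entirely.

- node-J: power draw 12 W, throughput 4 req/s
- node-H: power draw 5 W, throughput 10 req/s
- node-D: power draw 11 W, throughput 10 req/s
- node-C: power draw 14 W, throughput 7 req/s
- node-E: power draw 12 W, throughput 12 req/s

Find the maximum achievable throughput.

This is a 0-1 knapsack instance.
Take node-H, node-D, and node-E: power draw 5 + 11 + 12 = 28 ≤ 31, throughput 10 + 10 + 12 = 32.
No other feasible combination does better.

32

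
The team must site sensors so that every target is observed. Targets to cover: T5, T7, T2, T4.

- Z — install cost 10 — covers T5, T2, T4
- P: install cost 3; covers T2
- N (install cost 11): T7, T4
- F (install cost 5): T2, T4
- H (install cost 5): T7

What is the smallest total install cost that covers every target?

15

The greedy cost-per-new-target heuristic would pick F, H, and Z for 20, but a cheaper cover exists.
Choose Z and H: together they cover T5, T7, T2, T4 — every target.
Total install cost: 10 + 5 = 15.
No cover costs less than 15.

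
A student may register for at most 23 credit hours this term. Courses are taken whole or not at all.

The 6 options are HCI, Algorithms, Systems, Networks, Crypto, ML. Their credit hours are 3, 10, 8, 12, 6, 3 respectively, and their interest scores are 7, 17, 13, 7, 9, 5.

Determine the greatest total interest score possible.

Allowing fractional choices, the relaxed optimum would be about 40.4, but courses are indivisible.
Algorithms + Systems + ML: credit hours 10 + 8 + 3 = 21 ≤ 23, interest score 17 + 13 + 5 = 35.
HCI + Algorithms + Crypto + ML: credit hours 3 + 10 + 6 + 3 = 22 ≤ 23, interest score 7 + 17 + 9 + 5 = 38.
HCI + Algorithms + Systems: credit hours 3 + 10 + 8 = 21 ≤ 23, interest score 7 + 17 + 13 = 37.
Best is HCI, Algorithms, Crypto, and ML with total interest score 38.

38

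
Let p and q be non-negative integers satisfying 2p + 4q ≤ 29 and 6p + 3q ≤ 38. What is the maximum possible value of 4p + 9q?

63

(p,q)=(0,7) is feasible, giving 63.
(p,q)=(1,6) is feasible, giving 58.
No feasible integer point exceeds 63.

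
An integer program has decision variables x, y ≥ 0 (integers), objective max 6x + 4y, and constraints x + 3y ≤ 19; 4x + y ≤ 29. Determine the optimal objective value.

52

The continuous relaxation peaks at (6.18, 4.27) with value 54.18; rounding to a feasible lattice point costs some objective.
(x,y)=(6,4): 1·6+3·4=18≤19, 4·6+1·4=28≤29, objective 52.
(x,y)=(6,3): 1·6+3·3=15≤19, 4·6+1·3=27≤29, objective 48.
No feasible integer point exceeds 52.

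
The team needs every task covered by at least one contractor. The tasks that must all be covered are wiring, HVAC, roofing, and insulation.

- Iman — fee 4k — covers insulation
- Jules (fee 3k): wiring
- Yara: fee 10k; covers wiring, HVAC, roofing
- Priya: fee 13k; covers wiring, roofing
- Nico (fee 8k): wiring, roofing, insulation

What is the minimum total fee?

14

The greedy cost-per-new-task heuristic would pick Nico and Yara for 18, but a cheaper cover exists.
Choose Iman and Yara: together they cover wiring, HVAC, roofing, insulation — every task.
Total fee: 4 + 10 = 14.
No cover costs less than 14.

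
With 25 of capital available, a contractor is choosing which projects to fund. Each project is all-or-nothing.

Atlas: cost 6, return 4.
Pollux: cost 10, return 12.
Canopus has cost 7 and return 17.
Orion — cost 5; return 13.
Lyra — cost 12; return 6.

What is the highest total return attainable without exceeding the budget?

42

Treat it as a binary knapsack problem.
Allowing fractional choices, the relaxed optimum would be about 44.0, but projects are indivisible.
Pollux + Canopus + Orion: cost 10 + 7 + 5 = 22 ≤ 25, return 12 + 17 + 13 = 42.
Atlas + Canopus + Orion: cost 6 + 7 + 5 = 18 ≤ 25, return 4 + 17 + 13 = 34.
Canopus + Orion + Lyra: cost 7 + 5 + 12 = 24 ≤ 25, return 17 + 13 + 6 = 36.
Best is Pollux, Canopus, and Orion with total return 42.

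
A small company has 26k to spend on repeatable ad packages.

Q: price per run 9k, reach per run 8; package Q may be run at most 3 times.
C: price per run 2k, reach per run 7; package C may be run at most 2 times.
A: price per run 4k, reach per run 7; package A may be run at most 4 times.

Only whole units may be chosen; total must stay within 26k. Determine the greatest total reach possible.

43

This is a bounded integer knapsack.
C has the best ratio (7/2); taking only C gives at most 2×7 = 14 (stopped by the supply cap of 2).
Mixing does better — 1×Q, 2×C, and 3×A: price 25 ≤ 26, reach 1·8 + 2·7 + 3·7 = 43.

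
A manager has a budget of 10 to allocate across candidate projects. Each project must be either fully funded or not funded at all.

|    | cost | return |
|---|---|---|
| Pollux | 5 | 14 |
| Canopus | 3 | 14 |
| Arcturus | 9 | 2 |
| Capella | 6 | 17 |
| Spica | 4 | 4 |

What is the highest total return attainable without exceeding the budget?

Take Canopus and Capella: cost 3 + 6 = 9 ≤ 10, return 14 + 17 = 31.
No other feasible combination does better.

31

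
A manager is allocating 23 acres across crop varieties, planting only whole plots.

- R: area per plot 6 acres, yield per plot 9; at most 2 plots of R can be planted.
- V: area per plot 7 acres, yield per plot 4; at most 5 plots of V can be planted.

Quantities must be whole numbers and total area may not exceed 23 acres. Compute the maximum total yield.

Take 2×R and 1×V: area 19 ≤ 23, yield 2·9 + 1·4 = 22.
R has the best ratio (9/6) and is taken to its limit of 2; remaining capacity is filled optimally with the others.

22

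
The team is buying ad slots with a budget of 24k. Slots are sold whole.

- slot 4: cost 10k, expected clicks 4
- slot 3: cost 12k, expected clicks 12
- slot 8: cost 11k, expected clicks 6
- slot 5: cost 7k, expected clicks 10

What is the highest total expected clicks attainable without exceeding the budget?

Allowing fractional choices, the relaxed optimum would be about 24.7, but ad slots are indivisible.
slot 3 + slot 5: cost 12 + 7 = 19 ≤ 24, expected clicks 12 + 10 = 22.
slot 3 + slot 8: cost 12 + 11 = 23 ≤ 24, expected clicks 12 + 6 = 18.
Best is slot 3 and slot 5 with total expected clicks 22.

22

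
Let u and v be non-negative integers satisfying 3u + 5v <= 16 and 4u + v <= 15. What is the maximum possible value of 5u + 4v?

The continuous relaxation peaks at (3.47, 1.12) with value 21.82; rounding to a feasible lattice point costs some objective.
(u,v)=(3,1): 3·3+5·1=14≤16, 4·3+1·1=13≤15, objective 19.
(u,v)=(2,2): 3·2+5·2=16≤16, 4·2+1·2=10≤15, objective 18.
The best lattice point is (3,1), giving 19.

19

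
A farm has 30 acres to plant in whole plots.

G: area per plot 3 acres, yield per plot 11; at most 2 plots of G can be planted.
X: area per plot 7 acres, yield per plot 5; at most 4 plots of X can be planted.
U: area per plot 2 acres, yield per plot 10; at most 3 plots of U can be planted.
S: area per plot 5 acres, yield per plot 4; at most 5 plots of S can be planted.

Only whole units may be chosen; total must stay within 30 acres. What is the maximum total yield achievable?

This is a bounded integer knapsack.
Take 2×G, 1×X, 3×U, and 2×S: area 29 ≤ 30, yield 2·11 + 1·5 + 3·10 + 2·4 = 65.
U has the best ratio (10/2) and is taken to its limit of 3; remaining capacity is filled optimally with the others.

65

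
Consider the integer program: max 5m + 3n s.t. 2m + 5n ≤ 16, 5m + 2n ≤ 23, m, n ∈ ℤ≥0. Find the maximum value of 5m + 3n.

23

Relaxing integrality, the LP optimum is 24.62 at (m,n) = (3.95, 1.62), which is not an integer point.
(m,n)=(4,1): 2·4+5·1=13≤16, 5·4+2·1=22≤23, objective 23.
(m,n)=(3,2): 2·3+5·2=16≤16, 5·3+2·2=19≤23, objective 21.
The best lattice point is (4,1), giving 23.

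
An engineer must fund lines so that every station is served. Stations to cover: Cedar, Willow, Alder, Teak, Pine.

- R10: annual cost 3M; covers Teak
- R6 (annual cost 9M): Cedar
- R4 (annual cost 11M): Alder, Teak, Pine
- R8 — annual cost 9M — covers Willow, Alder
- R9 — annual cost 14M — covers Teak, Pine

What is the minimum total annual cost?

The greedy cost-per-new-station heuristic would pick R10, R8, R6, and R4 for 32, but a cheaper cover exists.
Choose R6, R4, and R8: together they cover Cedar, Willow, Alder, Teak, Pine — every station.
Total annual cost: 9 + 11 + 9 = 29.
No cover costs less than 29.

29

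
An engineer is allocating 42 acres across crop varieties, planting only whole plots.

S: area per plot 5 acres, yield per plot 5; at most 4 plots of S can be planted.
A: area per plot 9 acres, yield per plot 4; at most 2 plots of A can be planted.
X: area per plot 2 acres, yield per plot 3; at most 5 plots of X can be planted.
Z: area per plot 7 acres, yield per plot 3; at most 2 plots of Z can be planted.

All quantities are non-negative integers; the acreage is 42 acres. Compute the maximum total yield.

4×S, 4×X, and 2×Z: area 42 ≤ 42, yield 4·5 + 4·3 + 2·3 = 38.
4×S, 1×A, and 5×X: area 39 ≤ 42, yield 4·5 + 1·4 + 5·3 = 39.
Best is 39.

39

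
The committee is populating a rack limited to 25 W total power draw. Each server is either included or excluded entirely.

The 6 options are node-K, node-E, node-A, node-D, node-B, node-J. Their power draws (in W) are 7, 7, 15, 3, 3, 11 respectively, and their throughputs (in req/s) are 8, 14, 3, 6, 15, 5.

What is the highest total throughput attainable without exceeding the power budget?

Allowing fractional choices, the relaxed optimum would be about 45.3, but servers are indivisible.
node-K + node-E + node-B: power draw 7 + 7 + 3 = 17 ≤ 25, throughput 8 + 14 + 15 = 37.
node-K + node-E + node-D + node-B: power draw 7 + 7 + 3 + 3 = 20 ≤ 25, throughput 8 + 14 + 6 + 15 = 43.
node-E + node-D + node-B + node-J: power draw 7 + 3 + 3 + 11 = 24 ≤ 25, throughput 14 + 6 + 15 + 5 = 40.
Best is node-K, node-E, node-D, and node-B with total throughput 43.

43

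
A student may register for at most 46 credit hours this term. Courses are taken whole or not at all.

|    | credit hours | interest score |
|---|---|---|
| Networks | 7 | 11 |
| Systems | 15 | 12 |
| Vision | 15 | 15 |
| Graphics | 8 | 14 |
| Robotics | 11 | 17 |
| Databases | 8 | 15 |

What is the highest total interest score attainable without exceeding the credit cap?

61

This is an integer program with binary decision variables.
Take Vision, Graphics, Robotics, and Databases: credit hours 15 + 8 + 11 + 8 = 42 ≤ 46, interest score 15 + 14 + 17 + 15 = 61.
No other feasible combination does better.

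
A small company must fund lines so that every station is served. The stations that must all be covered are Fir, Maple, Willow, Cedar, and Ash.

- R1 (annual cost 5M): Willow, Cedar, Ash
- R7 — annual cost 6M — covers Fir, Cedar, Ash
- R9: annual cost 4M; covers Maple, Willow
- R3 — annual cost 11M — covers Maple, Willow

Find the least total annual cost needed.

10

The greedy cost-per-new-station heuristic would pick R1, R9, and R7 for 15, but a cheaper cover exists.
Choose R7 and R9: together they cover Fir, Maple, Willow, Cedar, Ash — every station.
Total annual cost: 6 + 4 = 10.
No cover costs less than 10.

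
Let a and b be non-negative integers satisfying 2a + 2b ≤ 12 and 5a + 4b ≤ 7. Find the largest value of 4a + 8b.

The continuous relaxation peaks at (0, 1.75) with value 14.00; rounding to a feasible lattice point costs some objective.
(a,b)=(0,1): 2·0+2·1=2≤12, 5·0+4·1=4≤7, objective 8.
(a,b)=(1,0): 2·1+2·0=2≤12, 5·1+4·0=5≤7, objective 4.
(a,b)=(0,0): 2·0+2·0=0≤12, 5·0+4·0=0≤7, objective 0.
The best lattice point is (0,1), giving 8.

8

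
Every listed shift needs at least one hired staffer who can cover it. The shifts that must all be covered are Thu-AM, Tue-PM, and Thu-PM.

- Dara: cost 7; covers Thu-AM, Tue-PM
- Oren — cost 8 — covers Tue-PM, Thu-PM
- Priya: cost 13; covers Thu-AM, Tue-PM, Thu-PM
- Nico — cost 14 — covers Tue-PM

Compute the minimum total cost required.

This is a weighted set-cover instance.
The greedy cost-per-new-shift heuristic would pick Dara and Oren for 15, but a cheaper cover exists.
Priya alone covers Thu-AM, Tue-PM, Thu-PM — every shift.
Total cost: 13.
No cover costs less than 13.

13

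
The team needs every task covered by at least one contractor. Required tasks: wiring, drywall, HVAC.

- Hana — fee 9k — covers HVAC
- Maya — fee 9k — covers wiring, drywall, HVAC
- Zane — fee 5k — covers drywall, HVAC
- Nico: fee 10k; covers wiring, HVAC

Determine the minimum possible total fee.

9

The greedy cost-per-new-task heuristic would pick Zane and Maya for 14, but a cheaper cover exists.
Maya alone covers wiring, drywall, HVAC — every task.
Total fee: 9.
No cover costs less than 9.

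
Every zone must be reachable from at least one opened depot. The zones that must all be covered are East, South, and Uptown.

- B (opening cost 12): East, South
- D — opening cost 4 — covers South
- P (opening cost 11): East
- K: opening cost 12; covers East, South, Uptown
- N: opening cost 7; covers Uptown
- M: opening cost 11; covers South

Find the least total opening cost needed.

12

The greedy cost-per-new-zone heuristic would pick D and K for 16, but a cheaper cover exists.
K alone covers East, South, Uptown — every zone.
Total opening cost: 12.
No cover costs less than 12.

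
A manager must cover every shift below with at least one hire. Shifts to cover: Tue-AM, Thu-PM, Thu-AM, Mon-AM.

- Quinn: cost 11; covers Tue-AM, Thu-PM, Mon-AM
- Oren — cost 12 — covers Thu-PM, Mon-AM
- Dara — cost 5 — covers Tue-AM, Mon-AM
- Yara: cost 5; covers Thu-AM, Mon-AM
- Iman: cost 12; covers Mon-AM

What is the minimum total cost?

16

This is an integer covering problem.
Choose Quinn and Yara: together they cover Tue-AM, Thu-PM, Thu-AM, Mon-AM — every shift.
Total cost: 11 + 5 = 16.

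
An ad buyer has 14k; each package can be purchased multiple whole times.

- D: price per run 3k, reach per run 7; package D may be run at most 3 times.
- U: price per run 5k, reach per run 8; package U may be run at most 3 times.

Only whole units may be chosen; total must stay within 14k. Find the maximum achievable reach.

D has the best ratio (7/3); taking only D gives at most 3×7 = 21 (stopped by the supply cap of 3).
Mixing does better — 3×D and 1×U: price 14 ≤ 14, reach 3·7 + 1·8 = 29.

29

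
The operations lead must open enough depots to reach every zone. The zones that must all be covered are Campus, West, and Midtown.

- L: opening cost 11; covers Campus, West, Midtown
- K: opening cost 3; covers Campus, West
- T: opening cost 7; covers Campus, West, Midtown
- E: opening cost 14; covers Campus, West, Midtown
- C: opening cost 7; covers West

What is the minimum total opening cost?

The greedy cost-per-new-zone heuristic would pick K and T for 10, but a cheaper cover exists.
T alone covers Campus, West, Midtown — every zone.
Total opening cost: 7.
No cover costs less than 7.

7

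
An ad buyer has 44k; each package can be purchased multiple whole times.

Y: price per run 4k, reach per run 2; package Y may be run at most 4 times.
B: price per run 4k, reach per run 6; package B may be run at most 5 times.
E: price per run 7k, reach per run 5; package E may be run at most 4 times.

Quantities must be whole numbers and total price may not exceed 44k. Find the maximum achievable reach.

45

B has the best ratio (6/4); taking only B gives at most 5×6 = 30 (stopped by the supply cap of 5).
Mixing does better — 5×B and 3×E: price 41 ≤ 44, reach 5·6 + 3·5 = 45.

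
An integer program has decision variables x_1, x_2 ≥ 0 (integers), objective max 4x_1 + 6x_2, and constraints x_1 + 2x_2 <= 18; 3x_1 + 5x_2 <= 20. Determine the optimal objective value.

26

The continuous relaxation peaks at (6.67, 0) with value 26.67; rounding to a feasible lattice point costs some objective.
(x_1,x_2)=(5,1) is feasible, giving 26.
(x_1,x_2)=(6,0) is feasible, giving 24.
The best lattice point is (5,1), giving 26.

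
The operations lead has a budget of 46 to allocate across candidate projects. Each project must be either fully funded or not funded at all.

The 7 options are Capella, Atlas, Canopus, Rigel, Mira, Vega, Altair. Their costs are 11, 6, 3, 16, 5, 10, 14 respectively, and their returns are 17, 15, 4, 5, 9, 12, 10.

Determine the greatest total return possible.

63

Treat it as a binary knapsack problem.
Capella + Atlas + Canopus + Vega + Altair: cost 11 + 6 + 3 + 10 + 14 = 44 ≤ 46, return 17 + 15 + 4 + 12 + 10 = 58.
Capella + Atlas + Mira + Vega + Altair: cost 11 + 6 + 5 + 10 + 14 = 46 ≤ 46, return 17 + 15 + 9 + 12 + 10 = 63.
Best is Capella, Atlas, Mira, Vega, and Altair with total return 63.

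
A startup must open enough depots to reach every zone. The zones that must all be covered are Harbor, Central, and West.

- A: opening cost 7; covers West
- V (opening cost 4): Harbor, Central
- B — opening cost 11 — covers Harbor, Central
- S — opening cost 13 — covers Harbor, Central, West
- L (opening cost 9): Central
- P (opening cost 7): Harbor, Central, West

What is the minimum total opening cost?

7

The greedy cost-per-new-zone heuristic would pick V and A for 11, but a cheaper cover exists.
P alone covers Harbor, Central, West — every zone.
Total opening cost: 7.
No cover costs less than 7.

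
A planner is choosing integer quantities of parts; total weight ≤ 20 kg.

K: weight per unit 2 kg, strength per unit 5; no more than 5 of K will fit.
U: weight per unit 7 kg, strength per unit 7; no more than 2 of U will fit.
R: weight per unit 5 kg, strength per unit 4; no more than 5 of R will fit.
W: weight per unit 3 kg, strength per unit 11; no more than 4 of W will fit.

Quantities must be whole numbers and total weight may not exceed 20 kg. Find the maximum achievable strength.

Take 4×K and 4×W: weight 20 ≤ 20, strength 4·5 + 4·11 = 64.
W has the best ratio (11/3) and is taken to its limit of 4; remaining capacity is filled optimally with the others.

64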